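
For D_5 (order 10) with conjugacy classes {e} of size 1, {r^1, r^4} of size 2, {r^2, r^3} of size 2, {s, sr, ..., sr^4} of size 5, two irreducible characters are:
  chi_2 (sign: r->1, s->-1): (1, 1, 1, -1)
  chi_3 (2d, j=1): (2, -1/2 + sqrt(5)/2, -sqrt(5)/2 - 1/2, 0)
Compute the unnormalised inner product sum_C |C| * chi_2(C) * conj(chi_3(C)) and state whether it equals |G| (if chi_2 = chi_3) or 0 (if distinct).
Sum = 0; so <chi_2, chi_3> = 0 (distinct irreducibles are orthogonal).

Argument: Compute term by term over conjugacy classes (|C| * chi_2(C) * conj(chi_3(C))):
  1*(1)*conj(2) + 2*(1)*conj(-1/2 + sqrt(5)/2) + 2*(1)*conj(-sqrt(5)/2 - 1/2) + 5*(-1)*conj(0)
  = (2) + (-1 + sqrt(5)) + (-sqrt(5) - 1) + (0)
  = 0.
Dividing by |G| = 10 gives 0/10 = 0, matching the row-orthogonality relation <chi_2, chi_3> = [chi_2 = chi_3].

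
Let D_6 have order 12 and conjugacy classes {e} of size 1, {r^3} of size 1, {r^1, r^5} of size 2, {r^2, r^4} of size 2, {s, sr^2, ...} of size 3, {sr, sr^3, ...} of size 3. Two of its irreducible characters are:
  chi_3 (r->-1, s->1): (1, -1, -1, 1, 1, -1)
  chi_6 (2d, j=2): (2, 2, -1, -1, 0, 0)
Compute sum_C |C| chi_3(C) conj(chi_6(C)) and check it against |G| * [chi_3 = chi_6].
Sum = 0; so <chi_3, chi_6> = 0 (distinct irreducibles are orthogonal).

Justification: Compute term by term over conjugacy classes (|C| * chi_3(C) * conj(chi_6(C))):
  1*(1)*conj(2) + 1*(-1)*conj(2) + 2*(-1)*conj(-1) + 2*(1)*conj(-1) + 3*(1)*conj(0) + 3*(-1)*conj(0)
  = (2) + (-2) + (2) + (-2) + (0) + (0)
  = 0.
Dividing by |G| = 12 gives 0/12 = 0, matching the row-orthogonality relation <chi_3, chi_6> = [chi_3 = chi_6].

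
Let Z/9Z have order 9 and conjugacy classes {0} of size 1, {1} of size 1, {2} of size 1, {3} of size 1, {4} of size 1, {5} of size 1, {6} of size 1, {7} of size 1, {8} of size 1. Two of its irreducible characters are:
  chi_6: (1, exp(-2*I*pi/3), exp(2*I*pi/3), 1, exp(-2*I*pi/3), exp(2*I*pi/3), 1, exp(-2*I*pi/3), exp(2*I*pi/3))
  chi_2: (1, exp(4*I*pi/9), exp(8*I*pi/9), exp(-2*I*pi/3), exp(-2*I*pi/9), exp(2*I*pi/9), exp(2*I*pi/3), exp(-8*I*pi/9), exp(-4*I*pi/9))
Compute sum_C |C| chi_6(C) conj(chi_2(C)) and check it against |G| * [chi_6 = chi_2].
Sum = 0; so <chi_6, chi_2> = 0 (distinct irreducibles are orthogonal).

Reasoning: Compute term by term over conjugacy classes (|C| * chi_6(C) * conj(chi_2(C))):
  1*(1)*conj(1) + 1*(exp(-2*I*pi/3))*conj(exp(4*I*pi/9)) + 1*(exp(2*I*pi/3))*conj(exp(8*I*pi/9)) + 1*(1)*conj(exp(-2*I*pi/3)) + 1*(exp(-2*I*pi/3))*conj(exp(-2*I*pi/9)) + 1*(exp(2*I*pi/3))*conj(exp(2*I*pi/9)) + 1*(1)*conj(exp(2*I*pi/3)) + 1*(exp(-2*I*pi/3))*conj(exp(-8*I*pi/9)) + 1*(exp(2*I*pi/3))*conj(exp(-4*I*pi/9))
  = (1) + (exp(8*I*pi/9)) + (exp(-2*I*pi/9)) + (exp(2*I*pi/3)) + (exp(-4*I*pi/9)) + (exp(4*I*pi/9)) + (exp(-2*I*pi/3)) + (exp(2*I*pi/9)) + (exp(-8*I*pi/9))
  = 0.
(Exp terms are combined using exp(i*s)*conj(exp(i*t)) = exp(i*(s-t)), and sums of them are collapsed using the identity that for every m > 1 the m distinct m-th roots of unity sum to 0, e.g. 1 + exp(2*I*pi/3) + exp(-2*I*pi/3) = 0.)
Dividing by |G| = 9 gives 0/9 = 0, matching the row-orthogonality relation <chi_6, chi_2> = [chi_6 = chi_2].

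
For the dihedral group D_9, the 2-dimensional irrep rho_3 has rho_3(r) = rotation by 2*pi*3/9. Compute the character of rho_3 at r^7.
chi_{rho_3}(r^7) = 2*cos(2*pi*3*7/9) = -1

Derivation: rho_3(r^7) is rotation by angle 2*pi*3*7/9, whose trace is 2*cos(2*pi*3*7/9) = -1.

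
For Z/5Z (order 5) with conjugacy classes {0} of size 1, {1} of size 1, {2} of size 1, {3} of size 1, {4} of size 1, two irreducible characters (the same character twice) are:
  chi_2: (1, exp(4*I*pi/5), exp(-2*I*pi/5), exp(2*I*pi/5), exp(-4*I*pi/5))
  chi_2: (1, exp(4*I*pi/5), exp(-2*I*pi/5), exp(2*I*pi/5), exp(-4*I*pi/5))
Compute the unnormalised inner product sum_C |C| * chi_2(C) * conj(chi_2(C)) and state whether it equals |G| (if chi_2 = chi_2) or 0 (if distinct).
Sum = 5 = |G| = 5; so <chi_2, chi_2> = 1 (norm-1 confirms irreducibility).

Proof sketch: Compute term by term over conjugacy classes (|C| * chi_2(C) * conj(chi_2(C))):
  1*(1)*conj(1) + 1*(exp(4*I*pi/5))*conj(exp(4*I*pi/5)) + 1*(exp(-2*I*pi/5))*conj(exp(-2*I*pi/5)) + 1*(exp(2*I*pi/5))*conj(exp(2*I*pi/5)) + 1*(exp(-4*I*pi/5))*conj(exp(-4*I*pi/5))
  = (1) + (1) + (1) + (1) + (1)
  = 5.
(Exp terms are combined using exp(i*s)*conj(exp(i*t)) = exp(i*(s-t)), and sums of them are collapsed using the identity that for every m > 1 the m distinct m-th roots of unity sum to 0, e.g. 1 + exp(2*I*pi/3) + exp(-2*I*pi/3) = 0.)
Dividing by |G| = 5 gives 5/5 = 1, matching the row-orthogonality relation <chi_2, chi_2> = [chi_2 = chi_2].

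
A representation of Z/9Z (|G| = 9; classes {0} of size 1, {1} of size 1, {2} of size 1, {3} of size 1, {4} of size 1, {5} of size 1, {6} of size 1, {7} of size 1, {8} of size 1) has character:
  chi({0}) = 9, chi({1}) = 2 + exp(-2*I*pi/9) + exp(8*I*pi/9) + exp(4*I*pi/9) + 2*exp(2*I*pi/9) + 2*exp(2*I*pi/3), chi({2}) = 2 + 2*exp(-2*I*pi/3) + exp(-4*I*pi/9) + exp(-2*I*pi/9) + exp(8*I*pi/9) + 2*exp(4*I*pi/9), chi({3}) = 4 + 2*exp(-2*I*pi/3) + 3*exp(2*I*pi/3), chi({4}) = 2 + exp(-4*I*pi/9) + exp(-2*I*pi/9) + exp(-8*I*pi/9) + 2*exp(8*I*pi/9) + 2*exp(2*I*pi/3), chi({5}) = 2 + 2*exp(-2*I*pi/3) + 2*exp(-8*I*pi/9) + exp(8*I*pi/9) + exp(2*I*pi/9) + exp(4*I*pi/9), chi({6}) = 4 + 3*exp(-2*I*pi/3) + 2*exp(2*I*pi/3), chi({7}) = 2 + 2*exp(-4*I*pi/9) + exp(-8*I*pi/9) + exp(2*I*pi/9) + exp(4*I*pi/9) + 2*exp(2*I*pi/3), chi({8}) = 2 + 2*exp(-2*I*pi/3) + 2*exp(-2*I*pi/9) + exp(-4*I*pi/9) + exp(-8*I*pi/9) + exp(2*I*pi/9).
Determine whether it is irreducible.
Not irreducible (reducible): <chi, chi> = 15 > 1.

Reasoning: <chi, chi> = (1/|G|) sum_C |C| * |chi(C)|^2 = (1/9)[1*|9|^2 + 1*|2 + exp(-2*I*pi/9) + exp(8*I*pi/9) + exp(4*I*pi/9) + 2*exp(2*I*pi/9) + 2*exp(2*I*pi/3)|^2 + 1*|2 + 2*exp(-2*I*pi/3) + exp(-4*I*pi/9) + exp(-2*I*pi/9) + exp(8*I*pi/9) + 2*exp(4*I*pi/9)|^2 + 1*|4 + 2*exp(-2*I*pi/3) + 3*exp(2*I*pi/3)|^2 + 1*|2 + exp(-4*I*pi/9) + exp(-2*I*pi/9) + exp(-8*I*pi/9) + 2*exp(8*I*pi/9) + 2*exp(2*I*pi/3)|^2 + 1*|2 + 2*exp(-2*I*pi/3) + 2*exp(-8*I*pi/9) + exp(8*I*pi/9) + exp(2*I*pi/9) + exp(4*I*pi/9)|^2 + 1*|4 + 3*exp(-2*I*pi/3) + 2*exp(2*I*pi/3)|^2 + 1*|2 + 2*exp(-4*I*pi/9) + exp(-8*I*pi/9) + exp(2*I*pi/9) + exp(4*I*pi/9) + 2*exp(2*I*pi/3)|^2 + 1*|2 + 2*exp(-2*I*pi/3) + 2*exp(-2*I*pi/9) + exp(-4*I*pi/9) + exp(-8*I*pi/9) + exp(2*I*pi/9)|^2]
  = (1/9)[(81) + (15 + 9*exp(-4*I*pi/9) + 12*exp(-2*I*pi/9) + 7*exp(-2*I*pi/3) + 5*exp(-8*I*pi/9) + 5*exp(8*I*pi/9) + 7*exp(2*I*pi/3) + 12*exp(2*I*pi/9) + 9*exp(4*I*pi/9)) + (15 + 12*exp(-4*I*pi/9) + 7*exp(-2*I*pi/3) + 5*exp(-2*I*pi/9) + 9*exp(-8*I*pi/9) + 9*exp(8*I*pi/9) + 5*exp(2*I*pi/9) + 7*exp(2*I*pi/3) + 12*exp(4*I*pi/9)) + (3) + (15 + 7*exp(-2*I*pi/3) + 9*exp(-2*I*pi/9) + 5*exp(-4*I*pi/9) + 12*exp(-8*I*pi/9) + 12*exp(8*I*pi/9) + 5*exp(4*I*pi/9) + 9*exp(2*I*pi/9) + 7*exp(2*I*pi/3)) + (15 + 7*exp(-2*I*pi/3) + 9*exp(-2*I*pi/9) + 5*exp(-4*I*pi/9) + 12*exp(-8*I*pi/9) + 12*exp(8*I*pi/9) + 5*exp(4*I*pi/9) + 9*exp(2*I*pi/9) + 7*exp(2*I*pi/3)) + (3) + (15 + 12*exp(-4*I*pi/9) + 7*exp(-2*I*pi/3) + 5*exp(-2*I*pi/9) + 9*exp(-8*I*pi/9) + 9*exp(8*I*pi/9) + 5*exp(2*I*pi/9) + 7*exp(2*I*pi/3) + 12*exp(4*I*pi/9)) + (15 + 9*exp(-4*I*pi/9) + 12*exp(-2*I*pi/9) + 7*exp(-2*I*pi/3) + 5*exp(-8*I*pi/9) + 5*exp(8*I*pi/9) + 7*exp(2*I*pi/3) + 12*exp(2*I*pi/9) + 9*exp(4*I*pi/9))] = 135/9 = 15.
(Exp terms are combined using exp(i*s)*conj(exp(i*t)) = exp(i*(s-t)), and sums of them are collapsed using the identity that for every m > 1 the m distinct m-th roots of unity sum to 0, e.g. 1 + exp(2*I*pi/3) + exp(-2*I*pi/3) = 0.)
A character is irreducible iff <chi, chi> = 1, so this representation is reducible.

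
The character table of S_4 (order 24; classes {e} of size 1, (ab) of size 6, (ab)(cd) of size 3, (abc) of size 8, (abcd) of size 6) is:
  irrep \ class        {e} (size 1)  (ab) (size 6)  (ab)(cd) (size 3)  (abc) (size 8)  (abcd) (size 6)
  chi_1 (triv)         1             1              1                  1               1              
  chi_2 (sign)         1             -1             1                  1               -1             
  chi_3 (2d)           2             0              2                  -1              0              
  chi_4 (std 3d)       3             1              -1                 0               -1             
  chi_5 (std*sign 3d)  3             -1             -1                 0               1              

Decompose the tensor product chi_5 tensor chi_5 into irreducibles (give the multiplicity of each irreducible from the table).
chi_5 tensor chi_5 = chi_1 + chi_3 + chi_4 + chi_5 (all other irreducibles have multiplicity 0).

Explanation: The character of a tensor product is the pointwise product (chi_5 * chi_5)(C) = chi_5(C) * chi_5(C):
  {e}: (3)*(3), (ab): (-1)*(-1), (ab)(cd): (-1)*(-1), (abc): (0)*(0), (abcd): (1)*(1)
so (chi_5 * chi_5) takes values
  {e} -> 9, (ab) -> 1, (ab)(cd) -> 1, (abc) -> 0, (abcd) -> 1.
Now take the inner product of this character with each irreducible chi from the table, <chi_5*chi_5, chi> = (1/24) sum_C |C| (chi_5*chi_5)(C) conj(chi(C)):
  <chi_5*chi_5, chi_1> = (1/24)[1*(9)*conj(1) + 6*(1)*conj(1) + 3*(1)*conj(1) + 8*(0)*conj(1) + 6*(1)*conj(1)]
      = (1/24)[(9) + (6) + (3) + (0) + (6)] = 24/24 = 1
  <chi_5*chi_5, chi_2> = (1/24)[1*(9)*conj(1) + 6*(1)*conj(-1) + 3*(1)*conj(1) + 8*(0)*conj(1) + 6*(1)*conj(-1)]
      = (1/24)[(9) + (-6) + (3) + (0) + (-6)] = 0/24 = 0
  <chi_5*chi_5, chi_3> = (1/24)[1*(9)*conj(2) + 6*(1)*conj(0) + 3*(1)*conj(2) + 8*(0)*conj(-1) + 6*(1)*conj(0)]
      = (1/24)[(18) + (0) + (6) + (0) + (0)] = 24/24 = 1
  <chi_5*chi_5, chi_4> = (1/24)[1*(9)*conj(3) + 6*(1)*conj(1) + 3*(1)*conj(-1) + 8*(0)*conj(0) + 6*(1)*conj(-1)]
      = (1/24)[(27) + (6) + (-3) + (0) + (-6)] = 24/24 = 1
  <chi_5*chi_5, chi_5> = (1/24)[1*(9)*conj(3) + 6*(1)*conj(-1) + 3*(1)*conj(-1) + 8*(0)*conj(0) + 6*(1)*conj(1)]
      = (1/24)[(27) + (-6) + (-3) + (0) + (6)] = 24/24 = 1
Hence the multiplicities are chi_1: 1, chi_3: 1, chi_4: 1, chi_5: 1. Dimension check: dim(chi_5)*dim(chi_5) = 3*3 = 9 and sum (mult * dim) = 1*1 + 1*2 + 1*3 + 1*3 = 9.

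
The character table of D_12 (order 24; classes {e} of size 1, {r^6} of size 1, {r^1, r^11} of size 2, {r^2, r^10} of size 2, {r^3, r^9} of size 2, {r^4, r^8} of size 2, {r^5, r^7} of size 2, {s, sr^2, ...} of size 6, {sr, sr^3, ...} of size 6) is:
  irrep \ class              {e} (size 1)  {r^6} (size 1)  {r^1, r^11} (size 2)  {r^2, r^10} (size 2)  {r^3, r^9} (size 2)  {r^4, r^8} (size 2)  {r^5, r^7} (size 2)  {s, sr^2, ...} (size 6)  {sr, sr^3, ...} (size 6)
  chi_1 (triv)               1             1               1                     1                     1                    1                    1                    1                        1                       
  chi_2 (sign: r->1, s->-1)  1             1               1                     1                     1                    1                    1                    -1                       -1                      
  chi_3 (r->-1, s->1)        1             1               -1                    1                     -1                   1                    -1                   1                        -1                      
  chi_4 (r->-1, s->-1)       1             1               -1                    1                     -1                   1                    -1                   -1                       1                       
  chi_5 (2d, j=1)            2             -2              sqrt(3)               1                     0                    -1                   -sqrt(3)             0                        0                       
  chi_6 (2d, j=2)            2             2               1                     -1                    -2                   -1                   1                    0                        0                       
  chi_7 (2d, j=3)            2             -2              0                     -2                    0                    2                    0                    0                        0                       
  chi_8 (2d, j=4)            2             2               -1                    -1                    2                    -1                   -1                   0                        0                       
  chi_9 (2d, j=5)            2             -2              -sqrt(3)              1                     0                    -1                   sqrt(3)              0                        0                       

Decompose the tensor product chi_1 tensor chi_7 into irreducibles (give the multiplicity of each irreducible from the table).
chi_1 tensor chi_7 = chi_7 (all other irreducibles have multiplicity 0).

Solution. The character of a tensor product is the pointwise product (chi_1 * chi_7)(C) = chi_1(C) * chi_7(C):
  {e}: (1)*(2), {r^6}: (1)*(-2), {r^1, r^11}: (1)*(0), {r^2, r^10}: (1)*(-2), {r^3, r^9}: (1)*(0), {r^4, r^8}: (1)*(2), {r^5, r^7}: (1)*(0), {s, sr^2, ...}: (1)*(0), {sr, sr^3, ...}: (1)*(0)
so (chi_1 * chi_7) takes values
  {e} -> 2, {r^6} -> -2, {r^1, r^11} -> 0, {r^2, r^10} -> -2, {r^3, r^9} -> 0, {r^4, r^8} -> 2, {r^5, r^7} -> 0, {s, sr^2, ...} -> 0, {sr, sr^3, ...} -> 0.
Now take the inner product of this character with each irreducible chi from the table, <chi_1*chi_7, chi> = (1/24) sum_C |C| (chi_1*chi_7)(C) conj(chi(C)):
  <chi_1*chi_7, chi_1> = (1/24)[1*(2)*conj(1) + 1*(-2)*conj(1) + 2*(0)*conj(1) + 2*(-2)*conj(1) + 2*(0)*conj(1) + 2*(2)*conj(1) + 2*(0)*conj(1) + 6*(0)*conj(1) + 6*(0)*conj(1)]
      = (1/24)[(2) + (-2) + (0) + (-4) + (0) + (4) + (0) + (0) + (0)] = 0/24 = 0
  <chi_1*chi_7, chi_2> = (1/24)[1*(2)*conj(1) + 1*(-2)*conj(1) + 2*(0)*conj(1) + 2*(-2)*conj(1) + 2*(0)*conj(1) + 2*(2)*conj(1) + 2*(0)*conj(1) + 6*(0)*conj(-1) + 6*(0)*conj(-1)]
      = (1/24)[(2) + (-2) + (0) + (-4) + (0) + (4) + (0) + (0) + (0)] = 0/24 = 0
  <chi_1*chi_7, chi_3> = (1/24)[1*(2)*conj(1) + 1*(-2)*conj(1) + 2*(0)*conj(-1) + 2*(-2)*conj(1) + 2*(0)*conj(-1) + 2*(2)*conj(1) + 2*(0)*conj(-1) + 6*(0)*conj(1) + 6*(0)*conj(-1)]
      = (1/24)[(2) + (-2) + (0) + (-4) + (0) + (4) + (0) + (0) + (0)] = 0/24 = 0
  <chi_1*chi_7, chi_4> = (1/24)[1*(2)*conj(1) + 1*(-2)*conj(1) + 2*(0)*conj(-1) + 2*(-2)*conj(1) + 2*(0)*conj(-1) + 2*(2)*conj(1) + 2*(0)*conj(-1) + 6*(0)*conj(-1) + 6*(0)*conj(1)]
      = (1/24)[(2) + (-2) + (0) + (-4) + (0) + (4) + (0) + (0) + (0)] = 0/24 = 0
  <chi_1*chi_7, chi_5> = (1/24)[1*(2)*conj(2) + 1*(-2)*conj(-2) + 2*(0)*conj(sqrt(3)) + 2*(-2)*conj(1) + 2*(0)*conj(0) + 2*(2)*conj(-1) + 2*(0)*conj(-sqrt(3)) + 6*(0)*conj(0) + 6*(0)*conj(0)]
      = (1/24)[(4) + (4) + (0) + (-4) + (0) + (-4) + (0) + (0) + (0)] = 0/24 = 0
  <chi_1*chi_7, chi_6> = (1/24)[1*(2)*conj(2) + 1*(-2)*conj(2) + 2*(0)*conj(1) + 2*(-2)*conj(-1) + 2*(0)*conj(-2) + 2*(2)*conj(-1) + 2*(0)*conj(1) + 6*(0)*conj(0) + 6*(0)*conj(0)]
      = (1/24)[(4) + (-4) + (0) + (4) + (0) + (-4) + (0) + (0) + (0)] = 0/24 = 0
  <chi_1*chi_7, chi_7> = (1/24)[1*(2)*conj(2) + 1*(-2)*conj(-2) + 2*(0)*conj(0) + 2*(-2)*conj(-2) + 2*(0)*conj(0) + 2*(2)*conj(2) + 2*(0)*conj(0) + 6*(0)*conj(0) + 6*(0)*conj(0)]
      = (1/24)[(4) + (4) + (0) + (8) + (0) + (8) + (0) + (0) + (0)] = 24/24 = 1
  <chi_1*chi_7, chi_8> = (1/24)[1*(2)*conj(2) + 1*(-2)*conj(2) + 2*(0)*conj(-1) + 2*(-2)*conj(-1) + 2*(0)*conj(2) + 2*(2)*conj(-1) + 2*(0)*conj(-1) + 6*(0)*conj(0) + 6*(0)*conj(0)]
      = (1/24)[(4) + (-4) + (0) + (4) + (0) + (-4) + (0) + (0) + (0)] = 0/24 = 0
  <chi_1*chi_7, chi_9> = (1/24)[1*(2)*conj(2) + 1*(-2)*conj(-2) + 2*(0)*conj(-sqrt(3)) + 2*(-2)*conj(1) + 2*(0)*conj(0) + 2*(2)*conj(-1) + 2*(0)*conj(sqrt(3)) + 6*(0)*conj(0) + 6*(0)*conj(0)]
      = (1/24)[(4) + (4) + (0) + (-4) + (0) + (-4) + (0) + (0) + (0)] = 0/24 = 0
Hence the multiplicities are chi_7: 1. Dimension check: dim(chi_1)*dim(chi_7) = 1*2 = 2 and sum (mult * dim) = 1*2 = 2.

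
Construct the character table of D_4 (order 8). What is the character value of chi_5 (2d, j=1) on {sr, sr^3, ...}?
Conjugacy classes: {e} of size 1, {r^2} of size 1, {r^1, r^3} of size 2, {s, sr^2, ...} of size 2, {sr, sr^3, ...} of size 2.
Character table:
  irrep \ class              {e} (size 1)  {r^2} (size 1)  {r^1, r^3} (size 2)  {s, sr^2, ...} (size 2)  {sr, sr^3, ...} (size 2)
  chi_1 (triv)               1             1               1                    1                        1                       
  chi_2 (sign: r->1, s->-1)  1             1               1                    -1                       -1                      
  chi_3 (r->-1, s->1)        1             1               -1                   1                        -1                      
  chi_4 (r->-1, s->-1)       1             1               -1                   -1                       1                       
  chi_5 (2d, j=1)            2             -2              0                    0                        0                       

Spot check: chi_5 (2d, j=1) on {sr, sr^3, ...} = 0.

Working: D_4 has order 2*4 = 8 with 5 conjugacy classes, hence 5 irreducibles. Sum of squared dims 1 + 1 + 1 + 1 + 4 = 8 = |G|. Linear characters come from the abelianisation; the 2-dimensional irreps have character r^k -> 2*cos(2*pi*j*k/4), reflections -> 0.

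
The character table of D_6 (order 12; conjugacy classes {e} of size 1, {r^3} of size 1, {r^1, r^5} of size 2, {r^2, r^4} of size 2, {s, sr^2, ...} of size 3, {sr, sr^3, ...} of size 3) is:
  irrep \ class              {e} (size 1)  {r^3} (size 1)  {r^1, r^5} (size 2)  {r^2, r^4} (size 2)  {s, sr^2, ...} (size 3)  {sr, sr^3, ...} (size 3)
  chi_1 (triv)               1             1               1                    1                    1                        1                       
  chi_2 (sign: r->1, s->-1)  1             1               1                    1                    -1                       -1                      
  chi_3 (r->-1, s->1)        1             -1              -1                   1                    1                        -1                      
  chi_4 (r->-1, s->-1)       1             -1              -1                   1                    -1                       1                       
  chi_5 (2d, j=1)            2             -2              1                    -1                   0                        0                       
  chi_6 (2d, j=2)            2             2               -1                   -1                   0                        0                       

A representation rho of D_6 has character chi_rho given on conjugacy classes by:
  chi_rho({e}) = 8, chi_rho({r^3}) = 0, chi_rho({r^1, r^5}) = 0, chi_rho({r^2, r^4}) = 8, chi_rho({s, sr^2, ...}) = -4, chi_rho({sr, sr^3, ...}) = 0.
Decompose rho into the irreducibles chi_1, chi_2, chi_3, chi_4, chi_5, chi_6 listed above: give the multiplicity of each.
Multiplicities: chi_1: 1, chi_2: 3, chi_3: 1, chi_4: 3, chi_5: 0, chi_6: 0.

Derivation: Use <chi_rho, chi> = (1/|G|) sum_C |C| * chi_rho(C) * conj(chi(C)) with |G| = 12 for each irreducible chi in the table:
  <chi_rho, chi_1> = (1/12)[1*(8)*conj(1) + 1*(0)*conj(1) + 2*(0)*conj(1) + 2*(8)*conj(1) + 3*(-4)*conj(1) + 3*(0)*conj(1)]
      = (1/12)[(8) + (0) + (0) + (16) + (-12) + (0)] = 12/12 = 1
  <chi_rho, chi_2> = (1/12)[1*(8)*conj(1) + 1*(0)*conj(1) + 2*(0)*conj(1) + 2*(8)*conj(1) + 3*(-4)*conj(-1) + 3*(0)*conj(-1)]
      = (1/12)[(8) + (0) + (0) + (16) + (12) + (0)] = 36/12 = 3
  <chi_rho, chi_3> = (1/12)[1*(8)*conj(1) + 1*(0)*conj(-1) + 2*(0)*conj(-1) + 2*(8)*conj(1) + 3*(-4)*conj(1) + 3*(0)*conj(-1)]
      = (1/12)[(8) + (0) + (0) + (16) + (-12) + (0)] = 12/12 = 1
  <chi_rho, chi_4> = (1/12)[1*(8)*conj(1) + 1*(0)*conj(-1) + 2*(0)*conj(-1) + 2*(8)*conj(1) + 3*(-4)*conj(-1) + 3*(0)*conj(1)]
      = (1/12)[(8) + (0) + (0) + (16) + (12) + (0)] = 36/12 = 3
  <chi_rho, chi_5> = (1/12)[1*(8)*conj(2) + 1*(0)*conj(-2) + 2*(0)*conj(1) + 2*(8)*conj(-1) + 3*(-4)*conj(0) + 3*(0)*conj(0)]
      = (1/12)[(16) + (0) + (0) + (-16) + (0) + (0)] = 0/12 = 0
  <chi_rho, chi_6> = (1/12)[1*(8)*conj(2) + 1*(0)*conj(2) + 2*(0)*conj(-1) + 2*(8)*conj(-1) + 3*(-4)*conj(0) + 3*(0)*conj(0)]
      = (1/12)[(16) + (0) + (0) + (-16) + (0) + (0)] = 0/12 = 0
Dimension check: dim(rho) = sum (mult * dim) = 1*1 + 3*1 + 1*1 + 3*1 + 0*2 + 0*2 = 8 = chi_rho(e) = 8.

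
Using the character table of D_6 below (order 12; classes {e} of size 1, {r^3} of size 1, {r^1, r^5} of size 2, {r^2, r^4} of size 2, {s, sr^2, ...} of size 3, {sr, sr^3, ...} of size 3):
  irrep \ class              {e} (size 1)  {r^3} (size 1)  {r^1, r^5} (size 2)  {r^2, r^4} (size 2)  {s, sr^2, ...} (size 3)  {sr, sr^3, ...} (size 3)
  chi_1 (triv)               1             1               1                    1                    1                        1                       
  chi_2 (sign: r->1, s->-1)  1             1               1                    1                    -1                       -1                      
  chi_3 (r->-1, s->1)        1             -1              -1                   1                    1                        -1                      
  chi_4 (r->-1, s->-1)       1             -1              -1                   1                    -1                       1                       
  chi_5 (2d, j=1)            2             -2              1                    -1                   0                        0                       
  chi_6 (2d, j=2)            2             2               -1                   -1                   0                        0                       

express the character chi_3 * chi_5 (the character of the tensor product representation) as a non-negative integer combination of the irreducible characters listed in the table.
chi_3 tensor chi_5 = chi_6 (all other irreducibles have multiplicity 0).

The character of a tensor product is the pointwise product (chi_3 * chi_5)(C) = chi_3(C) * chi_5(C):
  {e}: (1)*(2), {r^3}: (-1)*(-2), {r^1, r^5}: (-1)*(1), {r^2, r^4}: (1)*(-1), {s, sr^2, ...}: (1)*(0), {sr, sr^3, ...}: (-1)*(0)
so (chi_3 * chi_5) takes values
  {e} -> 2, {r^3} -> 2, {r^1, r^5} -> -1, {r^2, r^4} -> -1, {s, sr^2, ...} -> 0, {sr, sr^3, ...} -> 0.
Now take the inner product of this character with each irreducible chi from the table, <chi_3*chi_5, chi> = (1/12) sum_C |C| (chi_3*chi_5)(C) conj(chi(C)):
  <chi_3*chi_5, chi_1> = (1/12)[1*(2)*conj(1) + 1*(2)*conj(1) + 2*(-1)*conj(1) + 2*(-1)*conj(1) + 3*(0)*conj(1) + 3*(0)*conj(1)]
      = (1/12)[(2) + (2) + (-2) + (-2) + (0) + (0)] = 0/12 = 0
  <chi_3*chi_5, chi_2> = (1/12)[1*(2)*conj(1) + 1*(2)*conj(1) + 2*(-1)*conj(1) + 2*(-1)*conj(1) + 3*(0)*conj(-1) + 3*(0)*conj(-1)]
      = (1/12)[(2) + (2) + (-2) + (-2) + (0) + (0)] = 0/12 = 0
  <chi_3*chi_5, chi_3> = (1/12)[1*(2)*conj(1) + 1*(2)*conj(-1) + 2*(-1)*conj(-1) + 2*(-1)*conj(1) + 3*(0)*conj(1) + 3*(0)*conj(-1)]
      = (1/12)[(2) + (-2) + (2) + (-2) + (0) + (0)] = 0/12 = 0
  <chi_3*chi_5, chi_4> = (1/12)[1*(2)*conj(1) + 1*(2)*conj(-1) + 2*(-1)*conj(-1) + 2*(-1)*conj(1) + 3*(0)*conj(-1) + 3*(0)*conj(1)]
      = (1/12)[(2) + (-2) + (2) + (-2) + (0) + (0)] = 0/12 = 0
  <chi_3*chi_5, chi_5> = (1/12)[1*(2)*conj(2) + 1*(2)*conj(-2) + 2*(-1)*conj(1) + 2*(-1)*conj(-1) + 3*(0)*conj(0) + 3*(0)*conj(0)]
      = (1/12)[(4) + (-4) + (-2) + (2) + (0) + (0)] = 0/12 = 0
  <chi_3*chi_5, chi_6> = (1/12)[1*(2)*conj(2) + 1*(2)*conj(2) + 2*(-1)*conj(-1) + 2*(-1)*conj(-1) + 3*(0)*conj(0) + 3*(0)*conj(0)]
      = (1/12)[(4) + (4) + (2) + (2) + (0) + (0)] = 12/12 = 1
Hence the multiplicities are chi_6: 1. Dimension check: dim(chi_3)*dim(chi_5) = 1*2 = 2 and sum (mult * dim) = 1*2 = 2.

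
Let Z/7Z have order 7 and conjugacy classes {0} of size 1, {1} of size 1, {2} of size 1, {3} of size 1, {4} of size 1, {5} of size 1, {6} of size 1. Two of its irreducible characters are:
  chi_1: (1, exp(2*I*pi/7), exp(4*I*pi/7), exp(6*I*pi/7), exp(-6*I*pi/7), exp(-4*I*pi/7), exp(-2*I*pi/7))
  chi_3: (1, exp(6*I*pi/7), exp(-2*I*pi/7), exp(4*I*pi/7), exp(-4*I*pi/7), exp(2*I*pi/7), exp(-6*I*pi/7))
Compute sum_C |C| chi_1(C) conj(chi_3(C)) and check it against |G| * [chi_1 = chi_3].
Sum = 0; so <chi_1, chi_3> = 0 (distinct irreducibles are orthogonal).

Justification: Compute term by term over conjugacy classes (|C| * chi_1(C) * conj(chi_3(C))):
  1*(1)*conj(1) + 1*(exp(2*I*pi/7))*conj(exp(6*I*pi/7)) + 1*(exp(4*I*pi/7))*conj(exp(-2*I*pi/7)) + 1*(exp(6*I*pi/7))*conj(exp(4*I*pi/7)) + 1*(exp(-6*I*pi/7))*conj(exp(-4*I*pi/7)) + 1*(exp(-4*I*pi/7))*conj(exp(2*I*pi/7)) + 1*(exp(-2*I*pi/7))*conj(exp(-6*I*pi/7))
  = (1) + (exp(-4*I*pi/7)) + (exp(6*I*pi/7)) + (exp(2*I*pi/7)) + (exp(-2*I*pi/7)) + (exp(-6*I*pi/7)) + (exp(4*I*pi/7))
  = 0.
(Exp terms are combined using exp(i*s)*conj(exp(i*t)) = exp(i*(s-t)), and sums of them are collapsed using the identity that for every m > 1 the m distinct m-th roots of unity sum to 0, e.g. 1 + exp(2*I*pi/3) + exp(-2*I*pi/3) = 0.)
Dividing by |G| = 7 gives 0/7 = 0, matching the row-orthogonality relation <chi_1, chi_3> = [chi_1 = chi_3].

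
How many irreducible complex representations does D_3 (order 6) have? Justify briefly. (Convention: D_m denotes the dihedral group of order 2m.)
3

Explanation: The number of irreducible complex representations of a finite group equals its number of conjugacy classes. D_3 has 3 conjugacy classes ((n+3)/2 for n odd), so D_3 (order 6) has exactly 3 irreducible complex representations.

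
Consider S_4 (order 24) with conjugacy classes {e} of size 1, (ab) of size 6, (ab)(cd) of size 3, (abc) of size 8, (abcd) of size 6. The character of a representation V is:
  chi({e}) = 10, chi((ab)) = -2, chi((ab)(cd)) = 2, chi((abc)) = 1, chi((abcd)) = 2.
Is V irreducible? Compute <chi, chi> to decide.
Not irreducible (reducible): <chi, chi> = 7 > 1.

Why: <chi, chi> = (1/|G|) sum_C |C| * |chi(C)|^2 = (1/24)[1*|10|^2 + 6*|-2|^2 + 3*|2|^2 + 8*|1|^2 + 6*|2|^2]
  = (1/24)[(100) + (24) + (12) + (8) + (24)] = 168/24 = 7.
A character is irreducible iff <chi, chi> = 1, so this representation is reducible.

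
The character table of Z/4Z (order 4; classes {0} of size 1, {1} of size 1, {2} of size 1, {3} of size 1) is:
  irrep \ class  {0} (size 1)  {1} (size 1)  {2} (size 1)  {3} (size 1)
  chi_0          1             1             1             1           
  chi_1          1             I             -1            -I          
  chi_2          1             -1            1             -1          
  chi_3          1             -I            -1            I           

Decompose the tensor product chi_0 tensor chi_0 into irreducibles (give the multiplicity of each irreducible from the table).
chi_0 tensor chi_0 = chi_0 (all other irreducibles have multiplicity 0).

Justification: The character of a tensor product is the pointwise product (chi_0 * chi_0)(C) = chi_0(C) * chi_0(C):
  {0}: (1)*(1), {1}: (1)*(1), {2}: (1)*(1), {3}: (1)*(1)
so (chi_0 * chi_0) takes values
  {0} -> 1, {1} -> 1, {2} -> 1, {3} -> 1.
Now take the inner product of this character with each irreducible chi from the table, <chi_0*chi_0, chi> = (1/4) sum_C |C| (chi_0*chi_0)(C) conj(chi(C)):
  <chi_0*chi_0, chi_0> = (1/4)[1*(1)*conj(1) + 1*(1)*conj(1) + 1*(1)*conj(1) + 1*(1)*conj(1)]
      = (1/4)[(1) + (1) + (1) + (1)] = 4/4 = 1
  <chi_0*chi_0, chi_1> = (1/4)[1*(1)*conj(1) + 1*(1)*conj(I) + 1*(1)*conj(-1) + 1*(1)*conj(-I)]
      = (1/4)[(1) + (-I) + (-1) + (I)] = 0/4 = 0
  <chi_0*chi_0, chi_2> = (1/4)[1*(1)*conj(1) + 1*(1)*conj(-1) + 1*(1)*conj(1) + 1*(1)*conj(-1)]
      = (1/4)[(1) + (-1) + (1) + (-1)] = 0/4 = 0
  <chi_0*chi_0, chi_3> = (1/4)[1*(1)*conj(1) + 1*(1)*conj(-I) + 1*(1)*conj(-1) + 1*(1)*conj(I)]
      = (1/4)[(1) + (I) + (-1) + (-I)] = 0/4 = 0
(Exp terms are combined using exp(i*s)*conj(exp(i*t)) = exp(i*(s-t)), and sums of them are collapsed using the identity that for every m > 1 the m distinct m-th roots of unity sum to 0, e.g. 1 + exp(2*I*pi/3) + exp(-2*I*pi/3) = 0.)
Hence the multiplicities are chi_0: 1. Dimension check: dim(chi_0)*dim(chi_0) = 1*1 = 1 and sum (mult * dim) = 1*1 = 1.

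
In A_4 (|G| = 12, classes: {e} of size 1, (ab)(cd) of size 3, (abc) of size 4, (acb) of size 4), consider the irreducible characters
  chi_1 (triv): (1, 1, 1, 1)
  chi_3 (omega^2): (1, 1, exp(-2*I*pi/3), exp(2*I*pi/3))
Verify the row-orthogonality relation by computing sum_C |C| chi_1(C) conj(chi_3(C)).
Sum = 0; so <chi_1, chi_3> = 0 (distinct irreducibles are orthogonal).

Reasoning: Compute term by term over conjugacy classes (|C| * chi_1(C) * conj(chi_3(C))):
  1*(1)*conj(1) + 3*(1)*conj(1) + 4*(1)*conj(exp(-2*I*pi/3)) + 4*(1)*conj(exp(2*I*pi/3))
  = (1) + (3) + (4*exp(2*I*pi/3)) + (4*exp(-2*I*pi/3))
  = 0.
(Exp terms are combined using exp(i*s)*conj(exp(i*t)) = exp(i*(s-t)), and sums of them are collapsed using the identity that for every m > 1 the m distinct m-th roots of unity sum to 0, e.g. 1 + exp(2*I*pi/3) + exp(-2*I*pi/3) = 0.)
Dividing by |G| = 12 gives 0/12 = 0, matching the row-orthogonality relation <chi_1, chi_3> = [chi_1 = chi_3].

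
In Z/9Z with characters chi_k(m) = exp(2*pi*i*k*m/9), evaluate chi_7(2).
chi_7(2) = zeta_9^14 = exp(-8*I*pi/9)

Reasoning: chi_7(2) = zeta_9^(7*2) = zeta_9^14. Since zeta_9^9 = 1, this equals zeta_9^5 = exp(2*pi*i*5/9) = exp(-8*I*pi/9).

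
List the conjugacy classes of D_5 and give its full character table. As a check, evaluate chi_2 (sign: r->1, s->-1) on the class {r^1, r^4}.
Conjugacy classes: {e} of size 1, {r^1, r^4} of size 2, {r^2, r^3} of size 2, {s, sr, ..., sr^4} of size 5.
Character table:
  irrep \ class              {e} (size 1)  {r^1, r^4} (size 2)  {r^2, r^3} (size 2)  {s, sr, ..., sr^4} (size 5)
  chi_1 (triv)               1             1                    1                    1                          
  chi_2 (sign: r->1, s->-1)  1             1                    1                    -1                         
  chi_3 (2d, j=1)            2             -1/2 + sqrt(5)/2     -sqrt(5)/2 - 1/2     0                          
  chi_4 (2d, j=2)            2             -sqrt(5)/2 - 1/2     -1/2 + sqrt(5)/2     0                          

Spot check: chi_2 (sign: r->1, s->-1) on {r^1, r^4} = 1.

Explanation: D_5 has order 2*5 = 10 with 4 conjugacy classes, hence 4 irreducibles. Sum of squared dims 1 + 1 + 4 + 4 = 10 = |G|. Linear characters come from the abelianisation; the 2-dimensional irreps have character r^k -> 2*cos(2*pi*j*k/5), reflections -> 0.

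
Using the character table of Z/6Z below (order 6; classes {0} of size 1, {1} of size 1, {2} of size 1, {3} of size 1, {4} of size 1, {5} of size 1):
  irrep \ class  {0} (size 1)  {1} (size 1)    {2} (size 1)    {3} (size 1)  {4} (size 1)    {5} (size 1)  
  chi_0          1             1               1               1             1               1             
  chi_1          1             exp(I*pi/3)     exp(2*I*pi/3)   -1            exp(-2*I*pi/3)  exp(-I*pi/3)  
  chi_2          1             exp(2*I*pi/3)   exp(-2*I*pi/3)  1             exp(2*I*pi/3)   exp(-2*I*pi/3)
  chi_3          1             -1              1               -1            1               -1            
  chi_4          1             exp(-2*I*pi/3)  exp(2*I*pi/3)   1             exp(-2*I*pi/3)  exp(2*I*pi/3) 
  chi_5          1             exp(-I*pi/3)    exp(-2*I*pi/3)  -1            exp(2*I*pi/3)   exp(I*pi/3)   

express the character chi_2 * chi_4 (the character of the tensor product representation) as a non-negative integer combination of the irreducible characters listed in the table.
chi_2 tensor chi_4 = chi_0 (all other irreducibles have multiplicity 0).

Proof sketch: The character of a tensor product is the pointwise product (chi_2 * chi_4)(C) = chi_2(C) * chi_4(C):
  {0}: (1)*(1), {1}: (exp(2*I*pi/3))*(exp(-2*I*pi/3)), {2}: (exp(-2*I*pi/3))*(exp(2*I*pi/3)), {3}: (1)*(1), {4}: (exp(2*I*pi/3))*(exp(-2*I*pi/3)), {5}: (exp(-2*I*pi/3))*(exp(2*I*pi/3))
so (chi_2 * chi_4) takes values
  {0} -> 1, {1} -> 1, {2} -> 1, {3} -> 1, {4} -> 1, {5} -> 1.
Now take the inner product of this character with each irreducible chi from the table, <chi_2*chi_4, chi> = (1/6) sum_C |C| (chi_2*chi_4)(C) conj(chi(C)):
  <chi_2*chi_4, chi_0> = (1/6)[1*(1)*conj(1) + 1*(1)*conj(1) + 1*(1)*conj(1) + 1*(1)*conj(1) + 1*(1)*conj(1) + 1*(1)*conj(1)]
      = (1/6)[(1) + (1) + (1) + (1) + (1) + (1)] = 6/6 = 1
  <chi_2*chi_4, chi_1> = (1/6)[1*(1)*conj(1) + 1*(1)*conj(exp(I*pi/3)) + 1*(1)*conj(exp(2*I*pi/3)) + 1*(1)*conj(-1) + 1*(1)*conj(exp(-2*I*pi/3)) + 1*(1)*conj(exp(-I*pi/3))]
      = (1/6)[(1) + (exp(-I*pi/3)) + (exp(-2*I*pi/3)) + (-1) + (exp(2*I*pi/3)) + (exp(I*pi/3))] = 0/6 = 0
  <chi_2*chi_4, chi_2> = (1/6)[1*(1)*conj(1) + 1*(1)*conj(exp(2*I*pi/3)) + 1*(1)*conj(exp(-2*I*pi/3)) + 1*(1)*conj(1) + 1*(1)*conj(exp(2*I*pi/3)) + 1*(1)*conj(exp(-2*I*pi/3))]
      = (1/6)[(1) + (exp(-2*I*pi/3)) + (exp(2*I*pi/3)) + (1) + (exp(-2*I*pi/3)) + (exp(2*I*pi/3))] = 0/6 = 0
  <chi_2*chi_4, chi_3> = (1/6)[1*(1)*conj(1) + 1*(1)*conj(-1) + 1*(1)*conj(1) + 1*(1)*conj(-1) + 1*(1)*conj(1) + 1*(1)*conj(-1)]
      = (1/6)[(1) + (-1) + (1) + (-1) + (1) + (-1)] = 0/6 = 0
  <chi_2*chi_4, chi_4> = (1/6)[1*(1)*conj(1) + 1*(1)*conj(exp(-2*I*pi/3)) + 1*(1)*conj(exp(2*I*pi/3)) + 1*(1)*conj(1) + 1*(1)*conj(exp(-2*I*pi/3)) + 1*(1)*conj(exp(2*I*pi/3))]
      = (1/6)[(1) + (exp(2*I*pi/3)) + (exp(-2*I*pi/3)) + (1) + (exp(2*I*pi/3)) + (exp(-2*I*pi/3))] = 0/6 = 0
  <chi_2*chi_4, chi_5> = (1/6)[1*(1)*conj(1) + 1*(1)*conj(exp(-I*pi/3)) + 1*(1)*conj(exp(-2*I*pi/3)) + 1*(1)*conj(-1) + 1*(1)*conj(exp(2*I*pi/3)) + 1*(1)*conj(exp(I*pi/3))]
      = (1/6)[(1) + (exp(I*pi/3)) + (exp(2*I*pi/3)) + (-1) + (exp(-2*I*pi/3)) + (exp(-I*pi/3))] = 0/6 = 0
(Exp terms are combined using exp(i*s)*conj(exp(i*t)) = exp(i*(s-t)), and sums of them are collapsed using the identity that for every m > 1 the m distinct m-th roots of unity sum to 0, e.g. 1 + exp(2*I*pi/3) + exp(-2*I*pi/3) = 0.)
Hence the multiplicities are chi_0: 1. Dimension check: dim(chi_2)*dim(chi_4) = 1*1 = 1 and sum (mult * dim) = 1*1 = 1.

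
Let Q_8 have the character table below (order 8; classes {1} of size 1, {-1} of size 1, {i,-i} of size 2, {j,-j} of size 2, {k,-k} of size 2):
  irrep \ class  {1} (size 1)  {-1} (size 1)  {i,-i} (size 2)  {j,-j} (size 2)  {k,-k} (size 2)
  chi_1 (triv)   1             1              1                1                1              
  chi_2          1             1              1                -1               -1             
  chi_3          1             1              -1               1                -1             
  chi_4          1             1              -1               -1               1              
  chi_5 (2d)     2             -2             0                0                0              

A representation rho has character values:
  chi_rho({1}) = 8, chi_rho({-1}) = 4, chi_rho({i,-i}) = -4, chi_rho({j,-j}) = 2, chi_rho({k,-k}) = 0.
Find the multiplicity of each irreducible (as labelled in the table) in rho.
Multiplicities: chi_1: 1, chi_2: 0, chi_3: 3, chi_4: 2, chi_5: 1.

Justification: Use <chi_rho, chi> = (1/|G|) sum_C |C| * chi_rho(C) * conj(chi(C)) with |G| = 8 for each irreducible chi in the table:
  <chi_rho, chi_1> = (1/8)[1*(8)*conj(1) + 1*(4)*conj(1) + 2*(-4)*conj(1) + 2*(2)*conj(1) + 2*(0)*conj(1)]
      = (1/8)[(8) + (4) + (-8) + (4) + (0)] = 8/8 = 1
  <chi_rho, chi_2> = (1/8)[1*(8)*conj(1) + 1*(4)*conj(1) + 2*(-4)*conj(1) + 2*(2)*conj(-1) + 2*(0)*conj(-1)]
      = (1/8)[(8) + (4) + (-8) + (-4) + (0)] = 0/8 = 0
  <chi_rho, chi_3> = (1/8)[1*(8)*conj(1) + 1*(4)*conj(1) + 2*(-4)*conj(-1) + 2*(2)*conj(1) + 2*(0)*conj(-1)]
      = (1/8)[(8) + (4) + (8) + (4) + (0)] = 24/8 = 3
  <chi_rho, chi_4> = (1/8)[1*(8)*conj(1) + 1*(4)*conj(1) + 2*(-4)*conj(-1) + 2*(2)*conj(-1) + 2*(0)*conj(1)]
      = (1/8)[(8) + (4) + (8) + (-4) + (0)] = 16/8 = 2
  <chi_rho, chi_5> = (1/8)[1*(8)*conj(2) + 1*(4)*conj(-2) + 2*(-4)*conj(0) + 2*(2)*conj(0) + 2*(0)*conj(0)]
      = (1/8)[(16) + (-8) + (0) + (0) + (0)] = 8/8 = 1
Dimension check: dim(rho) = sum (mult * dim) = 1*1 + 0*1 + 3*1 + 2*1 + 1*2 = 8 = chi_rho(e) = 8.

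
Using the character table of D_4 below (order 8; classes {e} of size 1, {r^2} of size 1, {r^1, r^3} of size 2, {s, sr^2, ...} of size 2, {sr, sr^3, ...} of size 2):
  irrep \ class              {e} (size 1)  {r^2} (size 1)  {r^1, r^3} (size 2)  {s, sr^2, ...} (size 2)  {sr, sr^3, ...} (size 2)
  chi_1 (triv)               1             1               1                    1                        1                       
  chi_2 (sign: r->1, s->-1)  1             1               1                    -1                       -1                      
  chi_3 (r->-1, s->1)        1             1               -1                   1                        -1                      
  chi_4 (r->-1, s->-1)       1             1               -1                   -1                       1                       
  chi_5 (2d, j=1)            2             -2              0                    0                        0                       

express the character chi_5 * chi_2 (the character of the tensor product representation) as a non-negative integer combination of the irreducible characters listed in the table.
chi_5 tensor chi_2 = chi_5 (all other irreducibles have multiplicity 0).

Working: The character of a tensor product is the pointwise product (chi_5 * chi_2)(C) = chi_5(C) * chi_2(C):
  {e}: (2)*(1), {r^2}: (-2)*(1), {r^1, r^3}: (0)*(1), {s, sr^2, ...}: (0)*(-1), {sr, sr^3, ...}: (0)*(-1)
so (chi_5 * chi_2) takes values
  {e} -> 2, {r^2} -> -2, {r^1, r^3} -> 0, {s, sr^2, ...} -> 0, {sr, sr^3, ...} -> 0.
Now take the inner product of this character with each irreducible chi from the table, <chi_5*chi_2, chi> = (1/8) sum_C |C| (chi_5*chi_2)(C) conj(chi(C)):
  <chi_5*chi_2, chi_1> = (1/8)[1*(2)*conj(1) + 1*(-2)*conj(1) + 2*(0)*conj(1) + 2*(0)*conj(1) + 2*(0)*conj(1)]
      = (1/8)[(2) + (-2) + (0) + (0) + (0)] = 0/8 = 0
  <chi_5*chi_2, chi_2> = (1/8)[1*(2)*conj(1) + 1*(-2)*conj(1) + 2*(0)*conj(1) + 2*(0)*conj(-1) + 2*(0)*conj(-1)]
      = (1/8)[(2) + (-2) + (0) + (0) + (0)] = 0/8 = 0
  <chi_5*chi_2, chi_3> = (1/8)[1*(2)*conj(1) + 1*(-2)*conj(1) + 2*(0)*conj(-1) + 2*(0)*conj(1) + 2*(0)*conj(-1)]
      = (1/8)[(2) + (-2) + (0) + (0) + (0)] = 0/8 = 0
  <chi_5*chi_2, chi_4> = (1/8)[1*(2)*conj(1) + 1*(-2)*conj(1) + 2*(0)*conj(-1) + 2*(0)*conj(-1) + 2*(0)*conj(1)]
      = (1/8)[(2) + (-2) + (0) + (0) + (0)] = 0/8 = 0
  <chi_5*chi_2, chi_5> = (1/8)[1*(2)*conj(2) + 1*(-2)*conj(-2) + 2*(0)*conj(0) + 2*(0)*conj(0) + 2*(0)*conj(0)]
      = (1/8)[(4) + (4) + (0) + (0) + (0)] = 8/8 = 1
Hence the multiplicities are chi_5: 1. Dimension check: dim(chi_5)*dim(chi_2) = 2*1 = 2 and sum (mult * dim) = 1*2 = 2.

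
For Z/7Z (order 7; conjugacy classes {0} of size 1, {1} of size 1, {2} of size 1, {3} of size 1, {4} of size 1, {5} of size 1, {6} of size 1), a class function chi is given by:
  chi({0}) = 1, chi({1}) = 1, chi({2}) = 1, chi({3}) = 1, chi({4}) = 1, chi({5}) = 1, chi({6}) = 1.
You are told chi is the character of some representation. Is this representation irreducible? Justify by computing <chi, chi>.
Irreducible: <chi, chi> = 1.

Proof sketch: <chi, chi> = (1/|G|) sum_C |C| * |chi(C)|^2 = (1/7)[1*|1|^2 + 1*|1|^2 + 1*|1|^2 + 1*|1|^2 + 1*|1|^2 + 1*|1|^2 + 1*|1|^2]
  = (1/7)[(1) + (1) + (1) + (1) + (1) + (1) + (1)] = 7/7 = 1.
(Exp terms are combined using exp(i*s)*conj(exp(i*t)) = exp(i*(s-t)), and sums of them are collapsed using the identity that for every m > 1 the m distinct m-th roots of unity sum to 0, e.g. 1 + exp(2*I*pi/3) + exp(-2*I*pi/3) = 0.)
A character is irreducible iff <chi, chi> = 1, so this representation is irreducible.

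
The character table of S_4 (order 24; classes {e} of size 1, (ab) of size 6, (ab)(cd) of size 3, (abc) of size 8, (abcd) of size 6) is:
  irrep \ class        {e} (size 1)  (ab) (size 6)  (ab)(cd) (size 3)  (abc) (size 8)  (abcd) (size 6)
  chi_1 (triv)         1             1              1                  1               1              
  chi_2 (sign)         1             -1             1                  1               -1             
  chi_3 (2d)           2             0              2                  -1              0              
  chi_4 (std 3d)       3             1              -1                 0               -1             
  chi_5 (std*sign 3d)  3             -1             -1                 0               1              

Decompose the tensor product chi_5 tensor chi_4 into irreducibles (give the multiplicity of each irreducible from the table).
chi_5 tensor chi_4 = chi_2 + chi_3 + chi_4 + chi_5 (all other irreducibles have multiplicity 0).

Explanation: The character of a tensor product is the pointwise product (chi_5 * chi_4)(C) = chi_5(C) * chi_4(C):
  {e}: (3)*(3), (ab): (-1)*(1), (ab)(cd): (-1)*(-1), (abc): (0)*(0), (abcd): (1)*(-1)
so (chi_5 * chi_4) takes values
  {e} -> 9, (ab) -> -1, (ab)(cd) -> 1, (abc) -> 0, (abcd) -> -1.
Now take the inner product of this character with each irreducible chi from the table, <chi_5*chi_4, chi> = (1/24) sum_C |C| (chi_5*chi_4)(C) conj(chi(C)):
  <chi_5*chi_4, chi_1> = (1/24)[1*(9)*conj(1) + 6*(-1)*conj(1) + 3*(1)*conj(1) + 8*(0)*conj(1) + 6*(-1)*conj(1)]
      = (1/24)[(9) + (-6) + (3) + (0) + (-6)] = 0/24 = 0
  <chi_5*chi_4, chi_2> = (1/24)[1*(9)*conj(1) + 6*(-1)*conj(-1) + 3*(1)*conj(1) + 8*(0)*conj(1) + 6*(-1)*conj(-1)]
      = (1/24)[(9) + (6) + (3) + (0) + (6)] = 24/24 = 1
  <chi_5*chi_4, chi_3> = (1/24)[1*(9)*conj(2) + 6*(-1)*conj(0) + 3*(1)*conj(2) + 8*(0)*conj(-1) + 6*(-1)*conj(0)]
      = (1/24)[(18) + (0) + (6) + (0) + (0)] = 24/24 = 1
  <chi_5*chi_4, chi_4> = (1/24)[1*(9)*conj(3) + 6*(-1)*conj(1) + 3*(1)*conj(-1) + 8*(0)*conj(0) + 6*(-1)*conj(-1)]
      = (1/24)[(27) + (-6) + (-3) + (0) + (6)] = 24/24 = 1
  <chi_5*chi_4, chi_5> = (1/24)[1*(9)*conj(3) + 6*(-1)*conj(-1) + 3*(1)*conj(-1) + 8*(0)*conj(0) + 6*(-1)*conj(1)]
      = (1/24)[(27) + (6) + (-3) + (0) + (-6)] = 24/24 = 1
Hence the multiplicities are chi_2: 1, chi_3: 1, chi_4: 1, chi_5: 1. Dimension check: dim(chi_5)*dim(chi_4) = 3*3 = 9 and sum (mult * dim) = 1*1 + 1*2 + 1*3 + 1*3 = 9.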